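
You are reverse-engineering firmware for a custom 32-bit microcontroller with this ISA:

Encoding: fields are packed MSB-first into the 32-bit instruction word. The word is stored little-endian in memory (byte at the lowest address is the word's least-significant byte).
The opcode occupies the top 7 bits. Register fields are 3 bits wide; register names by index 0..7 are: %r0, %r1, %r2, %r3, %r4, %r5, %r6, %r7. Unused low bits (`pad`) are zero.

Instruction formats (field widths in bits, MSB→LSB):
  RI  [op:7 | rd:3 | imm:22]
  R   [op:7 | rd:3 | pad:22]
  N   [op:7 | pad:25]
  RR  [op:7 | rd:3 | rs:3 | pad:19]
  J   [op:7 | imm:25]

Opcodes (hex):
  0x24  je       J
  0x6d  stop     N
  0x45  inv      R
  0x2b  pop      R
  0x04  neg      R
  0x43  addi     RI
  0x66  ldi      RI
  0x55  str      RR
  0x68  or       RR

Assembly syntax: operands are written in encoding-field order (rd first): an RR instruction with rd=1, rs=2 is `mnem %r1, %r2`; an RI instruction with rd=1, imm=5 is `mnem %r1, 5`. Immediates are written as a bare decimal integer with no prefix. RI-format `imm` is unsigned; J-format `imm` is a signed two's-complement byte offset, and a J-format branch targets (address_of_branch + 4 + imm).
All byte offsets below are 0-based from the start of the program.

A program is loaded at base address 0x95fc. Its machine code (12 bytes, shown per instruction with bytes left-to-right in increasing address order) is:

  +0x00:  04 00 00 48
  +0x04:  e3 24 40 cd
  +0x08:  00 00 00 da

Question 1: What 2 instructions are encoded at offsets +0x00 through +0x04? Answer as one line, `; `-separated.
+0x00: 04 00 00 48 ⇒ word 0x48000004 (little)
  opcode bits[31:25]=0x24: je/J
  imm: (w>>0)&0x1ffffff=0x4 → 4
+0x04: e3 24 40 cd ⇒ word 0xcd4024e3 (little)
  opcode bits[31:25]=0x66: ldi/RI
  rd: (w>>22)&0x7=0x5 → %r5
  imm: (w>>0)&0x3fffff=0x24e3 → 9443

je 4; ldi %r5, 9443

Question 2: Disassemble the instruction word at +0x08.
stop

+0x08: 00 00 00 da ⇒ word 0xda000000 (little)
  opcode bits[31:25]=0x6d: stop/N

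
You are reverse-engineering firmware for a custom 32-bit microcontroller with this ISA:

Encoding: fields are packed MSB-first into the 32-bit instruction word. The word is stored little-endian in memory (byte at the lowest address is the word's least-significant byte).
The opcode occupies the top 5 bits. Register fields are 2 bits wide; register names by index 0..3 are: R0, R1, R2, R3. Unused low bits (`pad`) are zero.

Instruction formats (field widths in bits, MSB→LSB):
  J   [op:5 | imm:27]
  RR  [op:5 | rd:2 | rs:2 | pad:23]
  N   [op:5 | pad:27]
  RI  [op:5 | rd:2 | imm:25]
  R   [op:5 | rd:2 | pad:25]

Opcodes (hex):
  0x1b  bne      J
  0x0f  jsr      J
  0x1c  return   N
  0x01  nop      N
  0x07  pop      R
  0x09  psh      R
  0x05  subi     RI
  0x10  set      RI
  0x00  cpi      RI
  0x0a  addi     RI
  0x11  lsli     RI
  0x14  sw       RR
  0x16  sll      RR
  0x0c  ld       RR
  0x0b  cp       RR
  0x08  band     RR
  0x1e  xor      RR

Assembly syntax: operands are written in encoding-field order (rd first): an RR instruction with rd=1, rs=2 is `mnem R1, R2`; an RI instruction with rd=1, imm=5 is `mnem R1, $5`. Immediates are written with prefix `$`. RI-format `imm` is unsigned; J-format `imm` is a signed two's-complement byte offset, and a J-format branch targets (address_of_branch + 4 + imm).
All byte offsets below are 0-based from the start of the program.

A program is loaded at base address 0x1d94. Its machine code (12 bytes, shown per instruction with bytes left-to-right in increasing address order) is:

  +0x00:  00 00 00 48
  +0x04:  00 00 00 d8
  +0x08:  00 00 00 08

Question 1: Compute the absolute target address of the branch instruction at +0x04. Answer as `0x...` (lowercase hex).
0x1d9c

@+04  little-endian(00 00 00 d8) = 0xd8000000
  top 5b → 0x1b → bne [J]
  [26:0] imm=0 = $0
  target = base 0x1d94 + off 0x04 + 4 + imm 0 = 0x1d9c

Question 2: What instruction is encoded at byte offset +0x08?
nop

@+08  little-endian(00 00 00 08) = 0x08000000
  opcode bits[31:27]=0x1: nop/N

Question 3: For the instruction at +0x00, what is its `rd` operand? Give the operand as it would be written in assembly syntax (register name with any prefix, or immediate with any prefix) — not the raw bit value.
R0

off 0x00: read 00 00 00 48 as little → 0x48000000
  op=0x48000000>>27=0x9 ⇒ psh (R)
  [26:25] rd=0 = R0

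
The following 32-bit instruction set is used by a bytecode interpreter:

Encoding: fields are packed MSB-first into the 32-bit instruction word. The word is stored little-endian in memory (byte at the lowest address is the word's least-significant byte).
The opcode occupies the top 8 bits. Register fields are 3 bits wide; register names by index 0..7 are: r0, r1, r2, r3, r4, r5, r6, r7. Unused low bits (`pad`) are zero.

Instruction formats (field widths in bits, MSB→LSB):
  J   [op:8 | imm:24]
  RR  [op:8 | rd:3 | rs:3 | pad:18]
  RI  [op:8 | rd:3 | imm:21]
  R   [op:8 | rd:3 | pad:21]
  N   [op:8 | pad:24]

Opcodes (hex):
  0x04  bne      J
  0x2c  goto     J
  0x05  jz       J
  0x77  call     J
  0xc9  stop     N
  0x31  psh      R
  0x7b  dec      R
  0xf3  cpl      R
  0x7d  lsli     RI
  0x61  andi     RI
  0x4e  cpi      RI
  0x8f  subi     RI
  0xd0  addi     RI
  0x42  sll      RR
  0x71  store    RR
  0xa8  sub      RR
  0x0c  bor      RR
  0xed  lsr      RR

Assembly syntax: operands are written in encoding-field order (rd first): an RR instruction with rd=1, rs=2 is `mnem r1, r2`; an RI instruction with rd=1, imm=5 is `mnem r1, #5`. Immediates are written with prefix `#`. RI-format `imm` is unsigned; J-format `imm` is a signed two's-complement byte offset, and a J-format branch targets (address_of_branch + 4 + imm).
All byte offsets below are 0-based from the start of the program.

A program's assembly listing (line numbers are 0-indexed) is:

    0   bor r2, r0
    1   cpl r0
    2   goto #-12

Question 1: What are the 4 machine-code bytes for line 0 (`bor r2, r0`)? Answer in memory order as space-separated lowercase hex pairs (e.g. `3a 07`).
line 0 (bor): pack op=0xc:8|rd=2:3|rs=0:3|pad=0:18 = 0x0c400000; little→ 00 00 40 0c

00 00 40 0c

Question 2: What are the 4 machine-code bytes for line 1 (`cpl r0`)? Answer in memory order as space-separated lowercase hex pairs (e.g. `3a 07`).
L1: cpl op=0xf3:8|rd=0:3|pad=0:21 ⇒ 0xf3000000 ⇒ little 00 00 00 f3

00 00 00 f3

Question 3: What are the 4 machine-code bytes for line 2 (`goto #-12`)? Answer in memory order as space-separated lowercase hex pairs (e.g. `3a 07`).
2. goto fields op=0x2c:8|imm=-12:24 → word 2cfffff4h → f4 ff ff 2c

f4 ff ff 2c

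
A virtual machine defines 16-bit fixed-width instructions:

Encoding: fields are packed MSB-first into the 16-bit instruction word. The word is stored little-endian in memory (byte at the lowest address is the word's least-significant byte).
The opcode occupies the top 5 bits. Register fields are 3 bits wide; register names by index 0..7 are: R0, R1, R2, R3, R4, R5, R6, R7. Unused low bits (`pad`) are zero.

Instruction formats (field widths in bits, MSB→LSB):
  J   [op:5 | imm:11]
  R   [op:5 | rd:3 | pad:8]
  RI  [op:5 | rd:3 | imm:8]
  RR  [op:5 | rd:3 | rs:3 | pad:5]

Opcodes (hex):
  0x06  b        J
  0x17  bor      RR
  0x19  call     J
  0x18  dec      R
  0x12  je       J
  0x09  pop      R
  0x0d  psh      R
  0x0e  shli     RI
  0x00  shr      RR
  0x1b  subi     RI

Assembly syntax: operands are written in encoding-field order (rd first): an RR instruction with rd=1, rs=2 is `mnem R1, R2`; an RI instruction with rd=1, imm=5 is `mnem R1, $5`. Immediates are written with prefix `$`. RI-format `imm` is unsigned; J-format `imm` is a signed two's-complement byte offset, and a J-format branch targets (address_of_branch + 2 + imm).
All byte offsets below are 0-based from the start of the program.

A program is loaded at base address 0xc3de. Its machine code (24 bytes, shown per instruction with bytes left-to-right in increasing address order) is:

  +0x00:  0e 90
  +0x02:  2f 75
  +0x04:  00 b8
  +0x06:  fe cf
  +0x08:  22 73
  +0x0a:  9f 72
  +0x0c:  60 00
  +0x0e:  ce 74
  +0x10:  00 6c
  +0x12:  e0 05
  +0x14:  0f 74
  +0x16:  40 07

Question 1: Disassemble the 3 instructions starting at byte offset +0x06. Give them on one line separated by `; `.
off 0x06: read fe cf as little → 0xcffe
  opcode bits[15:11]=0x19: call/J
  [10:0] imm=2046 (s11→-2) = $-2
off 0x08: read 22 73 as little → 0x7322
  opcode bits[15:11]=0xe: shli/RI
  [10:8] rd=3 = R3
  [7:0] imm=34 = $34
off 0x0a: read 9f 72 as little → 0x729f
  opcode bits[15:11]=0xe: shli/RI
  [10:8] rd=2 = R2
  [7:0] imm=159 = $159

call $-2; shli R3, $34; shli R2, $159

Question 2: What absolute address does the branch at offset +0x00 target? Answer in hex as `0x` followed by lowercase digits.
0xc3ee

[00] 0e 90 → 0x900e
  opcode bits[15:11]=0x12: je/J
  imm: (w>>0)&0x7ff=0xe → $14
  target = base 0xc3de + off 0x00 + 2 + imm 14 = 0xc3ee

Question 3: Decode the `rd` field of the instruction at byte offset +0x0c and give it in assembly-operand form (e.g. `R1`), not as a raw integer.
R0

[0c] 60 00 → 0x0060
  top 5b → 0x0 → shr [RR]
  rd: (w>>8)&0x7=0x0 → R0
  rs: (w>>5)&0x7=0x3 → R3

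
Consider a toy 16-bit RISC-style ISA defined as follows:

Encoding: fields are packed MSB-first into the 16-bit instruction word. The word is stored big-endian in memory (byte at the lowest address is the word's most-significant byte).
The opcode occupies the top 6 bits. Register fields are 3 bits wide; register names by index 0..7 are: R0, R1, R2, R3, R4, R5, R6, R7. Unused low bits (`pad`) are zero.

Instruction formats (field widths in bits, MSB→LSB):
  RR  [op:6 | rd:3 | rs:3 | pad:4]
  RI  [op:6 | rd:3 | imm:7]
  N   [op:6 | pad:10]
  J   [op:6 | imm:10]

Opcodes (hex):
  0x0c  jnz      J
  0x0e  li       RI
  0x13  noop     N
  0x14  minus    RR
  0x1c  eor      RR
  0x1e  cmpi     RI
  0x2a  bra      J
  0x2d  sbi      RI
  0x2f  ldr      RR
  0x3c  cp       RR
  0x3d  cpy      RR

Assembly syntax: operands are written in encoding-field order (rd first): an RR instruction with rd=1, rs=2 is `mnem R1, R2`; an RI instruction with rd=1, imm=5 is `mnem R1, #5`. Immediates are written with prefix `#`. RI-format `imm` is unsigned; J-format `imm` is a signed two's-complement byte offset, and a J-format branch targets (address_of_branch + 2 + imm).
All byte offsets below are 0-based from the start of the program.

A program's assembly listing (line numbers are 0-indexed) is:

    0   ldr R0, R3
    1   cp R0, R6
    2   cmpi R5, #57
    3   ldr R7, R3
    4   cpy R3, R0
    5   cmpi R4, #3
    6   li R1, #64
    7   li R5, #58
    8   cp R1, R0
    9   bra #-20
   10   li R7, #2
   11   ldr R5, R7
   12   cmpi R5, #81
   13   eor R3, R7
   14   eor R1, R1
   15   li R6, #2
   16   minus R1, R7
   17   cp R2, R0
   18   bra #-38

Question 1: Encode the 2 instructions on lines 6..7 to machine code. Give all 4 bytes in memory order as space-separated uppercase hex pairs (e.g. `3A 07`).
6. li fields op=0xe:6|rd=1:3|imm=64:7 → word 38c0h → 38 c0
7. li fields op=0xe:6|rd=5:3|imm=58:7 → word 3abah → 3a ba

38 C0 3A BA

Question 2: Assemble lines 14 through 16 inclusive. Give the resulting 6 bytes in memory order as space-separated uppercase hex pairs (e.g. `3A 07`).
line 14 (eor): pack op=0x1c:6|rd=1:3|rs=1:3|pad=0:4 = 0x7090; big→ 70 90
line 15 (li): pack op=0xe:6|rd=6:3|imm=2:7 = 0x3b02; big→ 3b 02
line 16 (minus): pack op=0x14:6|rd=1:3|rs=7:3|pad=0:4 = 0x50f0; big→ 50 f0

70 90 3B 02 50 F0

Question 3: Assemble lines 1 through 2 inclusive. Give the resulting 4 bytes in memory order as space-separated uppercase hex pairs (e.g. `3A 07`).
L1: cp op=0x3c:6|rd=0:3|rs=6:3|pad=0:4 ⇒ 0xf060 ⇒ big f0 60
L2: cmpi op=0x1e:6|rd=5:3|imm=57:7 ⇒ 0x7ab9 ⇒ big 7a b9

F0 60 7A B9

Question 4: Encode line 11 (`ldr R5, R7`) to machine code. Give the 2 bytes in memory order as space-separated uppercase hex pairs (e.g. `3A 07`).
line 11 (ldr): pack op=0x2f:6|rd=5:3|rs=7:3|pad=0:4 = 0xbef0; big→ be f0

BE F0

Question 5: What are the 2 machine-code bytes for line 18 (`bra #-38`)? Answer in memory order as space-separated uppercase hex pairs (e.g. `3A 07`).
18. bra fields op=0x2a:6|imm=-38:10 → word abdah → ab da

AB DA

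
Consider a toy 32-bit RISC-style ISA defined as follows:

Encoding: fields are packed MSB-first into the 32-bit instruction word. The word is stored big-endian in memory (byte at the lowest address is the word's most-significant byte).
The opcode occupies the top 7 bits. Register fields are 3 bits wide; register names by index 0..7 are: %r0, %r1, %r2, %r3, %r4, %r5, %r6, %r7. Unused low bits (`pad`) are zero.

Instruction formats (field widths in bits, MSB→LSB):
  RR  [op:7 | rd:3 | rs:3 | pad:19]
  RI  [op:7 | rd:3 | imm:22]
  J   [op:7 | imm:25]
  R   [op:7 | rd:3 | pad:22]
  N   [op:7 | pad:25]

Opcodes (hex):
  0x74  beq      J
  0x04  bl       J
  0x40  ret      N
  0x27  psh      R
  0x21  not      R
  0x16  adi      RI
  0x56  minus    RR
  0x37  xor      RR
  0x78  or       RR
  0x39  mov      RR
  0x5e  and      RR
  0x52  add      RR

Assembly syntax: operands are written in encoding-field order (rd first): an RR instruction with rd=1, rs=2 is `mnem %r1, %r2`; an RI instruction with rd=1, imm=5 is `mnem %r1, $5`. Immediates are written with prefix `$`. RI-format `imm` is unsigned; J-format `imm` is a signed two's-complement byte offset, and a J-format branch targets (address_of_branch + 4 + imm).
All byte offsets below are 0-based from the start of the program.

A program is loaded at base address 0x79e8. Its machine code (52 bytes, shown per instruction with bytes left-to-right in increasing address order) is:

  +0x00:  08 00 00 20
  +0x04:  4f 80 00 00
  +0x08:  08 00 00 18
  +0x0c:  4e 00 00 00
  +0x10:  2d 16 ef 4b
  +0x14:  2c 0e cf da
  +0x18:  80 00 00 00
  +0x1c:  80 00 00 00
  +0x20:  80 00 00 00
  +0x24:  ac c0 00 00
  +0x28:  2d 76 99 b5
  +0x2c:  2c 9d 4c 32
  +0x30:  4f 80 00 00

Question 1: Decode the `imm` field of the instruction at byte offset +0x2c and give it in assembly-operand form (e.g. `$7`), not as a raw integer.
$1920050

[2c] 2c 9d 4c 32 → 0x2c9d4c32
  top 7b → 0x16 → adi [RI]
  rd: (w>>22)&0x7=0x2 → %r2
  imm: (w>>0)&0x3fffff=0x1d4c32 → $1920050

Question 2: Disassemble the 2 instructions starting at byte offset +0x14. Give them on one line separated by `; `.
+0x14: 2c 0e cf da ⇒ word 0x2c0ecfda (big)
  op=0x2c0ecfda>>25=0x16 ⇒ adi (RI)
  rd: (w>>22)&0x7=0x0 → %r0
  imm: (w>>0)&0x3fffff=0xecfda → $970714
+0x18: 80 00 00 00 ⇒ word 0x80000000 (big)
  op=0x80000000>>25=0x40 ⇒ ret (N)

adi %r0, $970714; ret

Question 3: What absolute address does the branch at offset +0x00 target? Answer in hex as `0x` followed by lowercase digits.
0x7a0c

+0x00: 08 00 00 20 ⇒ word 0x08000020 (big)
  top 7b → 0x4 → bl [J]
  imm@[24:0]=0x20 ⇒ $32
  target = base 0x79e8 + off 0x00 + 4 + imm 32 = 0x7a0c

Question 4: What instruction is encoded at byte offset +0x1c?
ret

[1c] 80 00 00 00 → 0x80000000
  op=0x80000000>>25=0x40 ⇒ ret (N)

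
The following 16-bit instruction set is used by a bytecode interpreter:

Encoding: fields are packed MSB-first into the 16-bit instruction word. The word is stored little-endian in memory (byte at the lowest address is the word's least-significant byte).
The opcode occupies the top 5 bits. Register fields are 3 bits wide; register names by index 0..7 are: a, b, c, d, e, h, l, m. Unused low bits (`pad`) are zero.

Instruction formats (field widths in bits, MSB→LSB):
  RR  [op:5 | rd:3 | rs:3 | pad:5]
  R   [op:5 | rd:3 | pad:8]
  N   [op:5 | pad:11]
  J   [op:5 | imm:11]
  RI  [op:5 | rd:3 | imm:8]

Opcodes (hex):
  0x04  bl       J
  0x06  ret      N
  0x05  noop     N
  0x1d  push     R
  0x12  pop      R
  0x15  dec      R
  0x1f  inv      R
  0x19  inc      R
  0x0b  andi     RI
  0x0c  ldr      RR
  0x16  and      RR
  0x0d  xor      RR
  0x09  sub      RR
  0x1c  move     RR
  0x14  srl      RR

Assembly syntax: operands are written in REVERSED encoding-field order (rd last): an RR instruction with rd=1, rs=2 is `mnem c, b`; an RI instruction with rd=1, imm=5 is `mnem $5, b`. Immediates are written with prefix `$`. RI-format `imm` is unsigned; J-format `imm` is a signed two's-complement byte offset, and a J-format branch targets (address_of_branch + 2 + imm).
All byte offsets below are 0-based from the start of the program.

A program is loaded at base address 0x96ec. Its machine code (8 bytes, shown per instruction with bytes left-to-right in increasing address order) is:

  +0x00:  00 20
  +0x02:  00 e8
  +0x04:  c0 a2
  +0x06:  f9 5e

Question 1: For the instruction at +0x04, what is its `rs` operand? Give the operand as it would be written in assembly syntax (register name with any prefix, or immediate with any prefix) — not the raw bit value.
l

@+04  little-endian(c0 a2) = 0xa2c0
  opcode bits[15:11]=0x14: srl/RR
  rd: (w>>8)&0x7=0x2 → c
  rs: (w>>5)&0x7=0x6 → l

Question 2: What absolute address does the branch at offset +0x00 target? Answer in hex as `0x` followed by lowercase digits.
0x96ee

[00] 00 20 → 0x2000
  op=0x2000>>11=0x4 ⇒ bl (J)
  [10:0] imm=0 = $0
  target = base 0x96ec + off 0x00 + 2 + imm 0 = 0x96ee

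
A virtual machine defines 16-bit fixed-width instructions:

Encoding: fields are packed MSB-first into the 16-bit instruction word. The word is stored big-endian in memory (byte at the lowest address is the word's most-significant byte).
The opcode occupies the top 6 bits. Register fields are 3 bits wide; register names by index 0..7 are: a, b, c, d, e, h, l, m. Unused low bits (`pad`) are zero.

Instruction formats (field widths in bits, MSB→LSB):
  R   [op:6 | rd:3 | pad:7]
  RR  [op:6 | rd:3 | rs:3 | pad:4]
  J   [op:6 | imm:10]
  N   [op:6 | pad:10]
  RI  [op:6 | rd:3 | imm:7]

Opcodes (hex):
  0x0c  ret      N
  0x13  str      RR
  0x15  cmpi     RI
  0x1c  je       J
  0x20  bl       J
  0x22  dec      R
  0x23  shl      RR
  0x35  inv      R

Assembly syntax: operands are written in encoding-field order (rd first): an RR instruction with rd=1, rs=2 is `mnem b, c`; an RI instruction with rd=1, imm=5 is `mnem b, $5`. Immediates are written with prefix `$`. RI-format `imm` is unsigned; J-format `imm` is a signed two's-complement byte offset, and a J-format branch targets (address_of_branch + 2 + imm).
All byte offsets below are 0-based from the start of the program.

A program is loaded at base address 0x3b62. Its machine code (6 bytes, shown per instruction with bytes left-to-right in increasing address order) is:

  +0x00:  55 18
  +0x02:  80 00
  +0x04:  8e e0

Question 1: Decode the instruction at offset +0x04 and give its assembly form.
@+04  big-endian(8e e0) = 0x8ee0
  opcode bits[15:10]=0x23: shl/RR
  rd: (w>>7)&0x7=0x5 → h
  rs: (w>>4)&0x7=0x6 → l

shl h, l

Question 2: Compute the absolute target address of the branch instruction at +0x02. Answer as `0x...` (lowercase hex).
off 0x02: read 80 00 as big → 0x8000
  top 6b → 0x20 → bl [J]
  imm@[9:0]=0x0 ⇒ $0
  target = base 0x3b62 + off 0x02 + 2 + imm 0 = 0x3b66

0x3b66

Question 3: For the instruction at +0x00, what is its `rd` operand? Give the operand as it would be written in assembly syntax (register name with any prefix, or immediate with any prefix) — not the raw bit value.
c

@+00  big-endian(55 18) = 0x5518
  top 6b → 0x15 → cmpi [RI]
  [9:7] rd=2 = c
  [6:0] imm=24 = $24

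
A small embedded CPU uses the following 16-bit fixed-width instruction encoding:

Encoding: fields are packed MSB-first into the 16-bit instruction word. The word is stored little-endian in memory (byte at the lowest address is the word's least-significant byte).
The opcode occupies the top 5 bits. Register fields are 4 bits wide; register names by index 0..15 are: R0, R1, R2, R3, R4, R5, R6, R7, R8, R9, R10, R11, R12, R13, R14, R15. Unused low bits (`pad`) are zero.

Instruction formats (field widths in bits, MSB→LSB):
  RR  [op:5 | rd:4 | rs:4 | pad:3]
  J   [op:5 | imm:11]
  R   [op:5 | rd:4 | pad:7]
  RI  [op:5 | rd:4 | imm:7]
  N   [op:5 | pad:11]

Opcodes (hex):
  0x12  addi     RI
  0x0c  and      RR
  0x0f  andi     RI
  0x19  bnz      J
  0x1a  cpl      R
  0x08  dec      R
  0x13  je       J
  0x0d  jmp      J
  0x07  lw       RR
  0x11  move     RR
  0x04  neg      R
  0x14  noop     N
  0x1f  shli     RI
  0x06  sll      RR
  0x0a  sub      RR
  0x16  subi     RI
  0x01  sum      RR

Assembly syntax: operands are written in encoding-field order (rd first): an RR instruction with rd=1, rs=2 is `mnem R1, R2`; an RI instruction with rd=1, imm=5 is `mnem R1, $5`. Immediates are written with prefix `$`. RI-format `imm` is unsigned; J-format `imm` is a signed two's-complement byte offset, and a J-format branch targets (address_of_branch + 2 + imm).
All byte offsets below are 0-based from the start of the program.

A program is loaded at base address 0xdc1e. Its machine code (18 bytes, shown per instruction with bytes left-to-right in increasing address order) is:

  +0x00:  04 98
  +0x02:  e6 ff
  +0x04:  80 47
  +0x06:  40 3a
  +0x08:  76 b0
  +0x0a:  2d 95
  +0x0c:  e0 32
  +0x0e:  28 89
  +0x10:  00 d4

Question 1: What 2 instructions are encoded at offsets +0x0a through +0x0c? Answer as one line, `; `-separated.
@+0a  little-endian(2d 95) = 0x952d
  opcode bits[15:11]=0x12: addi/RI
  [10:7] rd=10 = R10
  [6:0] imm=45 = $45
@+0c  little-endian(e0 32) = 0x32e0
  opcode bits[15:11]=0x6: sll/RR
  [10:7] rd=5 = R5
  [6:3] rs=12 = R12

addi R10, $45; sll R5, R12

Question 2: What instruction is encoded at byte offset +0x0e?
move R2, R5

off 0x0e: read 28 89 as little → 0x8928
  opcode bits[15:11]=0x11: move/RR
  rd@[10:7]=0x2 ⇒ R2
  rs@[6:3]=0x5 ⇒ R5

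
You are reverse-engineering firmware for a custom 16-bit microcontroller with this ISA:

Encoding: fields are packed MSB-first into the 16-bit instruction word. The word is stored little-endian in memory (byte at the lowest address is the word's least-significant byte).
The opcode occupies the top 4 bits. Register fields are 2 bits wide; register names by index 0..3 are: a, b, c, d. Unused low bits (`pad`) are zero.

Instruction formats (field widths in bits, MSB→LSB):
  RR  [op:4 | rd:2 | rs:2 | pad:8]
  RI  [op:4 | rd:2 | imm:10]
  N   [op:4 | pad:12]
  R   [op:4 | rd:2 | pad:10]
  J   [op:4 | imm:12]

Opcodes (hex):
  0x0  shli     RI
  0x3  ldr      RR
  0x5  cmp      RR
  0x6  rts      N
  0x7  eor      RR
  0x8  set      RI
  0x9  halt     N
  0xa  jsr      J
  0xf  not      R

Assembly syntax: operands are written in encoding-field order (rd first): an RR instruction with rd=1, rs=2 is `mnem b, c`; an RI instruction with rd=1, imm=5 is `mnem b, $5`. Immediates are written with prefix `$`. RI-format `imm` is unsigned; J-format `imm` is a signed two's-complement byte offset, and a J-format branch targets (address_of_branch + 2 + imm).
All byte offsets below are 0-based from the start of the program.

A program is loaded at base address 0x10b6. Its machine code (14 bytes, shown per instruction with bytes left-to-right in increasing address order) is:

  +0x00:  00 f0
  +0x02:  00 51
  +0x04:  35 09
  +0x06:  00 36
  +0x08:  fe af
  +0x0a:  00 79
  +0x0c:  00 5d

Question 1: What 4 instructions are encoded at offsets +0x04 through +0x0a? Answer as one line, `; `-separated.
shli c, $309; ldr b, c; jsr $-2; eor c, b

off 0x04: read 35 09 as little → 0x0935
  opcode bits[15:12]=0x0: shli/RI
  [11:10] rd=2 = c
  [9:0] imm=309 = $309
off 0x06: read 00 36 as little → 0x3600
  opcode bits[15:12]=0x3: ldr/RR
  [11:10] rd=1 = b
  [9:8] rs=2 = c
off 0x08: read fe af as little → 0xaffe
  opcode bits[15:12]=0xa: jsr/J
  [11:0] imm=4094 (s12→-2) = $-2
off 0x0a: read 00 79 as little → 0x7900
  opcode bits[15:12]=0x7: eor/RR
  [11:10] rd=2 = c
  [9:8] rs=1 = b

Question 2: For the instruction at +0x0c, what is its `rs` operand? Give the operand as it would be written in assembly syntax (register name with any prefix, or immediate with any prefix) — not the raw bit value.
off 0x0c: read 00 5d as little → 0x5d00
  op=0x5d00>>12=0x5 ⇒ cmp (RR)
  [11:10] rd=3 = d
  [9:8] rs=1 = b

b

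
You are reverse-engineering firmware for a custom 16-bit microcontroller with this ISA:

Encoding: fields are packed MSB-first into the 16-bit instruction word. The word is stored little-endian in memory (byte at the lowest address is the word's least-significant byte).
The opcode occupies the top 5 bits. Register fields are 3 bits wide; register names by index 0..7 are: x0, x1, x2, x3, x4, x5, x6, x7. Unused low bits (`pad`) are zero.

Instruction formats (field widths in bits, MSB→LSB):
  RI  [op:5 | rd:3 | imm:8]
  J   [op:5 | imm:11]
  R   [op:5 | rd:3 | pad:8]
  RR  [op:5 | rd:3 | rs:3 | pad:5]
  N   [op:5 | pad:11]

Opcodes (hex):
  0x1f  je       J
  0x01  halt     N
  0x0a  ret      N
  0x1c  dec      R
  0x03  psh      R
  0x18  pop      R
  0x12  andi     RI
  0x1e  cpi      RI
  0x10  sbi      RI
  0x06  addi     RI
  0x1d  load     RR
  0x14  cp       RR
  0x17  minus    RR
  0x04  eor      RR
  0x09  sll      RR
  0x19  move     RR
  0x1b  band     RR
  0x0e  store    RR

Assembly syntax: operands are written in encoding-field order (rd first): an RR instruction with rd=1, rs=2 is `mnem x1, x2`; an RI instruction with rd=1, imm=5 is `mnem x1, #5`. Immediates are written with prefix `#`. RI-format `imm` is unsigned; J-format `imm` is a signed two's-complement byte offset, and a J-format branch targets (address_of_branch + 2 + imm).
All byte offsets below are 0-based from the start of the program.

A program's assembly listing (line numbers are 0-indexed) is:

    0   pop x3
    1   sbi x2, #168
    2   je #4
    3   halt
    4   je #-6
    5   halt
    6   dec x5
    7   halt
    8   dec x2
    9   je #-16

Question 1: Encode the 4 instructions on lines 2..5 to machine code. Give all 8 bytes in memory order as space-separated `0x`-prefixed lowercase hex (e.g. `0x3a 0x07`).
0x04 0xf8 0x00 0x08 0xfa 0xff 0x00 0x08

L2: je op=0x1f:5|imm=4:11 ⇒ 0xf804 ⇒ little 04 f8
L3: halt op=0x1:5|pad=0:11 ⇒ 0x0800 ⇒ little 00 08
L4: je op=0x1f:5|imm=-6:11 ⇒ 0xfffa ⇒ little fa ff
L5: halt op=0x1:5|pad=0:11 ⇒ 0x0800 ⇒ little 00 08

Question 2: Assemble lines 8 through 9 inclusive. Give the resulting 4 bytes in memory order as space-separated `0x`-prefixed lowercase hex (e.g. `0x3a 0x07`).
line 8 (dec): pack op=0x1c:5|rd=2:3|pad=0:8 = 0xe200; little→ 00 e2
line 9 (je): pack op=0x1f:5|imm=-16:11 = 0xfff0; little→ f0 ff

0x00 0xe2 0xf0 0xff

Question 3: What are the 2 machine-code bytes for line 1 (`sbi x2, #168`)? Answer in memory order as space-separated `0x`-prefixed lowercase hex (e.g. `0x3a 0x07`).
1. sbi fields op=0x10:5|rd=2:3|imm=168:8 → word 82a8h → a8 82

0xa8 0x82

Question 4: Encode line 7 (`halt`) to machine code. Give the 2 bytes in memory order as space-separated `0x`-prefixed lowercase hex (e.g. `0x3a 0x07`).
L7: halt op=0x1:5|pad=0:11 ⇒ 0x0800 ⇒ little 00 08

0x00 0x08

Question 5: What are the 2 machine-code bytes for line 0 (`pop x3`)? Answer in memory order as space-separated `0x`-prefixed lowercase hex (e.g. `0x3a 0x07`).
0x00 0xc3

0. pop fields op=0x18:5|rd=3:3|pad=0:8 → word c300h → 00 c3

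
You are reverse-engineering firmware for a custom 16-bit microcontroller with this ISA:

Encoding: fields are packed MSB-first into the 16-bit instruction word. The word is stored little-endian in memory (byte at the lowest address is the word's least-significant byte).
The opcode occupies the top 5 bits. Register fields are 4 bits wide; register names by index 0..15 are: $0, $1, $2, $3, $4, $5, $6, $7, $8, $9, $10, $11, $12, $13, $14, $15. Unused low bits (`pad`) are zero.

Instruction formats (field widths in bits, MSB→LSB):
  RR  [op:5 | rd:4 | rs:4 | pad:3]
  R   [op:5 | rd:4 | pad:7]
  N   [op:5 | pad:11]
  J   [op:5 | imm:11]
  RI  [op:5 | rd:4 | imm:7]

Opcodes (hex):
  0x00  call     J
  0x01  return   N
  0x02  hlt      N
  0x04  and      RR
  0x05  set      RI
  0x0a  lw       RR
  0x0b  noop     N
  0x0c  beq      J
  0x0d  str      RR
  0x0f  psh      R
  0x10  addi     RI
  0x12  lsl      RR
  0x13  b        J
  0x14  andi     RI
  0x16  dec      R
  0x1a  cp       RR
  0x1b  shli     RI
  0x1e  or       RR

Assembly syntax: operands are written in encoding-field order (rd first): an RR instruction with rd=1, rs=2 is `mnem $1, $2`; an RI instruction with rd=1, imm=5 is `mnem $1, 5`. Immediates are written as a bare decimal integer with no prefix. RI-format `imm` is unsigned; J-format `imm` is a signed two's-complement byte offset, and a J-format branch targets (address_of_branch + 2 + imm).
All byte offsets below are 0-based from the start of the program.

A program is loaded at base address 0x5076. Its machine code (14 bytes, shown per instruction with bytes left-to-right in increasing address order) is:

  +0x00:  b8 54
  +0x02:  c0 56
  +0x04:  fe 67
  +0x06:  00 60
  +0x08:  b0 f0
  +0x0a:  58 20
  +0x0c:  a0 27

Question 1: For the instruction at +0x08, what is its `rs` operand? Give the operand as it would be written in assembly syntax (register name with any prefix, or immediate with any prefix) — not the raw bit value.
$6

@+08  little-endian(b0 f0) = 0xf0b0
  op=0xf0b0>>11=0x1e ⇒ or (RR)
  rd@[10:7]=0x1 ⇒ $1
  rs@[6:3]=0x6 ⇒ $6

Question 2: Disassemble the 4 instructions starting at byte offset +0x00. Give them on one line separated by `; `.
lw $9, $7; lw $13, $8; beq -2; beq 0

@+00  little-endian(b8 54) = 0x54b8
  opcode bits[15:11]=0xa: lw/RR
  [10:7] rd=9 = $9
  [6:3] rs=7 = $7
@+02  little-endian(c0 56) = 0x56c0
  opcode bits[15:11]=0xa: lw/RR
  [10:7] rd=13 = $13
  [6:3] rs=8 = $8
@+04  little-endian(fe 67) = 0x67fe
  opcode bits[15:11]=0xc: beq/J
  [10:0] imm=2046 (s11→-2) = -2
@+06  little-endian(00 60) = 0x6000
  opcode bits[15:11]=0xc: beq/J
  [10:0] imm=0 = 0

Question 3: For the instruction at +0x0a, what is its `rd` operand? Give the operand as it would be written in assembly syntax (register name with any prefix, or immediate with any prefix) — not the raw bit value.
$0

@+0a  little-endian(58 20) = 0x2058
  op=0x2058>>11=0x4 ⇒ and (RR)
  rd: (w>>7)&0xf=0x0 → $0
  rs: (w>>3)&0xf=0xb → $11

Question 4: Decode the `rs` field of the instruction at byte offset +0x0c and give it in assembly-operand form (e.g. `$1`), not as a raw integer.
$4

@+0c  little-endian(a0 27) = 0x27a0
  opcode bits[15:11]=0x4: and/RR
  [10:7] rd=15 = $15
  [6:3] rs=4 = $4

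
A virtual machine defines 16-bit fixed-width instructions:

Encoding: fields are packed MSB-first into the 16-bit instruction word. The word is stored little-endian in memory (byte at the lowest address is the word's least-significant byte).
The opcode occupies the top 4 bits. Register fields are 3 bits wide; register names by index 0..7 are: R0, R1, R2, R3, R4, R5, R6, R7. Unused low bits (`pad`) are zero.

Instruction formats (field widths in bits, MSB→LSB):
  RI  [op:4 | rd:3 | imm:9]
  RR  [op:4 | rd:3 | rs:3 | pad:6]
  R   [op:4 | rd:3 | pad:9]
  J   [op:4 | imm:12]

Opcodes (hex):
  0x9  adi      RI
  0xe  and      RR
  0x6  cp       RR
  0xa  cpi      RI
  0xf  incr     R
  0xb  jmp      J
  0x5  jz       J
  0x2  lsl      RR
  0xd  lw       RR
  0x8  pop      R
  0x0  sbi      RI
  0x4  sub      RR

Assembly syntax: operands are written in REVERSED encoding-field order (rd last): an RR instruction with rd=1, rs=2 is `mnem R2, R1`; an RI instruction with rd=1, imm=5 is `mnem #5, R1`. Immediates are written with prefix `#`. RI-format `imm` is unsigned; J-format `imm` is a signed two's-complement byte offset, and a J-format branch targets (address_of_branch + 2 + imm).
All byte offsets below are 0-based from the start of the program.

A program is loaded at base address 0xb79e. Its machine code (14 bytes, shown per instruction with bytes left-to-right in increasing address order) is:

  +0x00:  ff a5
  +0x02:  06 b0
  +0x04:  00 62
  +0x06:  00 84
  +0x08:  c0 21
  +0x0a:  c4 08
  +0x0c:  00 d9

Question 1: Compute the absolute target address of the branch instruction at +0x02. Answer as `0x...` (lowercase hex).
off 0x02: read 06 b0 as little → 0xb006
  opcode bits[15:12]=0xb: jmp/J
  imm: (w>>0)&0xfff=0x6 → #6
  target = base 0xb79e + off 0x02 + 2 + imm 6 = 0xb7a8

0xb7a8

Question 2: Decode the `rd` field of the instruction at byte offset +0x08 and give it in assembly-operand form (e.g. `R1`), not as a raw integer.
R0

+0x08: c0 21 ⇒ word 0x21c0 (little)
  top 4b → 0x2 → lsl [RR]
  [11:9] rd=0 = R0
  [8:6] rs=7 = R7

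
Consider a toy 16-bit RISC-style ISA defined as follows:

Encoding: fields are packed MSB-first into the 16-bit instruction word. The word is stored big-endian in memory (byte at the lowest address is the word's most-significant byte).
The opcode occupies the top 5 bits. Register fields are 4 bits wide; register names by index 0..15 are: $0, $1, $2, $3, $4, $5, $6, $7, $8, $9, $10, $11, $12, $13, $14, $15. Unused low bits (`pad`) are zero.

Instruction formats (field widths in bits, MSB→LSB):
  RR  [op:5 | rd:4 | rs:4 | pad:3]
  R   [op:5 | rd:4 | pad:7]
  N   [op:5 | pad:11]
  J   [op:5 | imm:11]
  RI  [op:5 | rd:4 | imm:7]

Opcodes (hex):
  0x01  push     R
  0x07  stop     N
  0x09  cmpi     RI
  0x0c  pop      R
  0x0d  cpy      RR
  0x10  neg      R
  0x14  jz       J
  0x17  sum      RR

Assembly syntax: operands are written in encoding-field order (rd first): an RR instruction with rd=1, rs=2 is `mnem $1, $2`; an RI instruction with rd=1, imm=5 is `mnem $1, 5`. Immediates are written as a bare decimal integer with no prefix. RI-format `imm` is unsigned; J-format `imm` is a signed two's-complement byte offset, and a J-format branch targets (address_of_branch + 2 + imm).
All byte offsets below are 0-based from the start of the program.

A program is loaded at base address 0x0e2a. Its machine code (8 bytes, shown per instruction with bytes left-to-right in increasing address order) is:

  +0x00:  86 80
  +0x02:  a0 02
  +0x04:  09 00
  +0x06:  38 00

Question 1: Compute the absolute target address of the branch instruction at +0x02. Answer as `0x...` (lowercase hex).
0x0e30

@+02  big-endian(a0 02) = 0xa002
  opcode bits[15:11]=0x14: jz/J
  [10:0] imm=2 = 2
  target = base 0x0e2a + off 0x02 + 2 + imm 2 = 0x0e30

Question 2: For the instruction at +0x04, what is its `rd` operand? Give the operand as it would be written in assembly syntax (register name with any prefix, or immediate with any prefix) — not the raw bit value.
+0x04: 09 00 ⇒ word 0x0900 (big)
  opcode bits[15:11]=0x1: push/R
  rd: (w>>7)&0xf=0x2 → $2

$2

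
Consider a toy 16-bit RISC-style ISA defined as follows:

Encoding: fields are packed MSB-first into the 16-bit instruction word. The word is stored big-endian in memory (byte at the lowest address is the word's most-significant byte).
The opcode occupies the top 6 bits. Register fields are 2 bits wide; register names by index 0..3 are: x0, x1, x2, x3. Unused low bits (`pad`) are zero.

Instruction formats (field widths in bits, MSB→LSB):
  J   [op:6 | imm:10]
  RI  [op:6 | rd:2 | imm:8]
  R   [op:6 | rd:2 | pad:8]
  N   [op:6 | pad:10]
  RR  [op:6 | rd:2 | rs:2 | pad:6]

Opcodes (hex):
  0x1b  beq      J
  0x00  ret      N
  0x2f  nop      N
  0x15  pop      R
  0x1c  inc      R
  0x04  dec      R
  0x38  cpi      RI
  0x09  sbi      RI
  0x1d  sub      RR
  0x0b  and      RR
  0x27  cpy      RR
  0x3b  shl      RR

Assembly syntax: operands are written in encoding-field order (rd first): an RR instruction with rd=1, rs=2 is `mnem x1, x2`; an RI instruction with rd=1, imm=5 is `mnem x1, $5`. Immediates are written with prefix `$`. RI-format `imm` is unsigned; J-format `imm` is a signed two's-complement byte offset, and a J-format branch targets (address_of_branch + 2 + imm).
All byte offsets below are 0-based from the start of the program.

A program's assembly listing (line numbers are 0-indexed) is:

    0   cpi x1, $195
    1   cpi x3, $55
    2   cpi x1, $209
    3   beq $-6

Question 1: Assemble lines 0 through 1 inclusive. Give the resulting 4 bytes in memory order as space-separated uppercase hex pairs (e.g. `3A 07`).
E1 C3 E3 37

line 0 (cpi): pack op=0x38:6|rd=1:2|imm=195:8 = 0xe1c3; big→ e1 c3
line 1 (cpi): pack op=0x38:6|rd=3:2|imm=55:8 = 0xe337; big→ e3 37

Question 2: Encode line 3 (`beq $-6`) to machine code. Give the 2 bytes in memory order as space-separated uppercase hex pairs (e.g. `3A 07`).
6F FA

line 3 (beq): pack op=0x1b:6|imm=-6:10 = 0x6ffa; big→ 6f fa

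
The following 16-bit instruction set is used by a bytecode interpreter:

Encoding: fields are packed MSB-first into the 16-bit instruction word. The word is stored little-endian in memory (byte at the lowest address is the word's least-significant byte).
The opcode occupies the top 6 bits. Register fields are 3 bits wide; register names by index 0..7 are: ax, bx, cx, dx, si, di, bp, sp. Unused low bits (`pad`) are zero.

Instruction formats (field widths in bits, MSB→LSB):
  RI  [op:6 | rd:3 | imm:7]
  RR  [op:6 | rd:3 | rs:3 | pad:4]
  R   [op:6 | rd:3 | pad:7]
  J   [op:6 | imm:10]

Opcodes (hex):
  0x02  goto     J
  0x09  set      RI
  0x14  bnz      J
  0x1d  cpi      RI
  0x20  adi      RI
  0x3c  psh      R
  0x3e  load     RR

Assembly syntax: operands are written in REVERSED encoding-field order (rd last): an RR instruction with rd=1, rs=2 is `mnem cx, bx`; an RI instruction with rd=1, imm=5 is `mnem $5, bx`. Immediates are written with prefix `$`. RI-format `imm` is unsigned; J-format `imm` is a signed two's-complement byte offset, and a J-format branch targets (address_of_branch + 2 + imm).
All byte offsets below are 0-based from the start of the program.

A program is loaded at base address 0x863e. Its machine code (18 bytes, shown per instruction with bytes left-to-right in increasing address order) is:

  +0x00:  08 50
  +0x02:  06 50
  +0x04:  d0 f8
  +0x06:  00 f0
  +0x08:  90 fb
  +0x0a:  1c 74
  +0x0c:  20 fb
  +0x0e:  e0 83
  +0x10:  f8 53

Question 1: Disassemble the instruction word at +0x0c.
@+0c  little-endian(20 fb) = 0xfb20
  opcode bits[15:10]=0x3e: load/RR
  rd@[9:7]=0x6 ⇒ bp
  rs@[6:4]=0x2 ⇒ cx

load cx, bp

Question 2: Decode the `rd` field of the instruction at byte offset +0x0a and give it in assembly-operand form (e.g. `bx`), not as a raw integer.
ax

off 0x0a: read 1c 74 as little → 0x741c
  opcode bits[15:10]=0x1d: cpi/RI
  [9:7] rd=0 = ax
  [6:0] imm=28 = $28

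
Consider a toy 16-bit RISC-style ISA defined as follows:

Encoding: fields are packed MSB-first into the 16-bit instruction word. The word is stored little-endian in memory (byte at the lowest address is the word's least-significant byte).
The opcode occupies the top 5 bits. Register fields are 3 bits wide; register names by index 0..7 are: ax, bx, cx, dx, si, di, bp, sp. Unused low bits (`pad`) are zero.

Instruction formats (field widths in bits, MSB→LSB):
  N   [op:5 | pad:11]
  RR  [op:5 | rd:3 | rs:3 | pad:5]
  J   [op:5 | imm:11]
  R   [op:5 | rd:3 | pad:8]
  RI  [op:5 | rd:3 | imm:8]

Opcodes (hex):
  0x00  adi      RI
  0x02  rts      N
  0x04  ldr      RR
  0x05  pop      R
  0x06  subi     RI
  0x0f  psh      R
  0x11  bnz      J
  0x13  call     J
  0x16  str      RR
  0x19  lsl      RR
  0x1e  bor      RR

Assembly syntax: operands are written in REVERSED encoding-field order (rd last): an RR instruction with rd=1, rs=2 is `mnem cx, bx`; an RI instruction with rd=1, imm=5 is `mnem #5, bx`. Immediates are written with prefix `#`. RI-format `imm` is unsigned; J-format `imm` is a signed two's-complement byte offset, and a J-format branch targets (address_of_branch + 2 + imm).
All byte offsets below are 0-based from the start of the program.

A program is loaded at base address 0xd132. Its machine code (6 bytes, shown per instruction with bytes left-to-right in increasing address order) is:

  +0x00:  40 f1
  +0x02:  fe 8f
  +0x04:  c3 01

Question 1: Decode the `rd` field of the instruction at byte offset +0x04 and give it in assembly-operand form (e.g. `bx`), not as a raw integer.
bx

+0x04: c3 01 ⇒ word 0x01c3 (little)
  top 5b → 0x0 → adi [RI]
  rd: (w>>8)&0x7=0x1 → bx
  imm: (w>>0)&0xff=0xc3 → #195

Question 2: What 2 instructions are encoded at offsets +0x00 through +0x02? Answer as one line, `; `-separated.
[00] 40 f1 → 0xf140
  top 5b → 0x1e → bor [RR]
  rd: (w>>8)&0x7=0x1 → bx
  rs: (w>>5)&0x7=0x2 → cx
[02] fe 8f → 0x8ffe
  top 5b → 0x11 → bnz [J]
  imm: (w>>0)&0x7ff=0x7fe (s11→-2) → #-2

bor cx, bx; bnz #-2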